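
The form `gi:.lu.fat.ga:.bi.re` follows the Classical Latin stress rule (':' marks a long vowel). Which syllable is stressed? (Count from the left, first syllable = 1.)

4

Classical Latin: stress the penult if heavy (long vowel or closed), else the antepenult.
Weights: 4 ga: H, 5 bi L, 6 re L.
The penult (syllable 5, bi) is light, so stress falls on the antepenult (syllable 4, ga:).
Stress on syllable 4: gi:.lu.fat.ˈga:.bi.re.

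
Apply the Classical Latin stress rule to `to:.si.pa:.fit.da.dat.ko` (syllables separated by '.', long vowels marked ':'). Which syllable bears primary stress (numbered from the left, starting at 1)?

Classical Latin: stress the penult if heavy (long vowel or closed), else the antepenult.
Weights: 5 da L, 6 dat H, 7 ko L.
The penult (syllable 6, dat) is heavy, so it takes stress.
Stress on syllable 6: to:.si.pa:.fit.da.ˈdat.ko.

6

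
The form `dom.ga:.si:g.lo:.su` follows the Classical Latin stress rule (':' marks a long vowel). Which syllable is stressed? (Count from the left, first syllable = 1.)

4

Classical Latin: stress the penult if heavy (long vowel or closed), else the antepenult.
Weights: 3 si:g H, 4 lo: H, 5 su L.
The penult (syllable 4, lo:) is heavy, so it takes stress.
Stress on syllable 4: dom.ga:.si:g.ˈlo:.su.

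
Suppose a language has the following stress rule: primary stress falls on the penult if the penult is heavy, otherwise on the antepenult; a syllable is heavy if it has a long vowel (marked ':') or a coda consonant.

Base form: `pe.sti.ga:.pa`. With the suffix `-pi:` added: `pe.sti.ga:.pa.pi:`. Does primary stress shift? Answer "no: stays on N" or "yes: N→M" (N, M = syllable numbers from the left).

Base `pe.sti.ga:.pa` (4 syllables):
  Weights: 2 sti L, 3 ga: H, 4 pa L.
  The penult (syllable 3, ga:) is heavy, so it takes stress.
  → primary stress on syllable 3.
Suffixed `pe.sti.ga:.pa.pi:` (5 syllables):
  Weights: 3 ga: H, 4 pa L, 5 pi: H.
  The penult (syllable 4, pa) is light, so stress falls on the antepenult (syllable 3, ga:).
  → primary stress on syllable 3.

no: stays on 3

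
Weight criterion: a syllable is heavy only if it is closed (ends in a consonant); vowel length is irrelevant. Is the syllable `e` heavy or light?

`e`: short vowel, open (no coda). Open (no coda) → light.

light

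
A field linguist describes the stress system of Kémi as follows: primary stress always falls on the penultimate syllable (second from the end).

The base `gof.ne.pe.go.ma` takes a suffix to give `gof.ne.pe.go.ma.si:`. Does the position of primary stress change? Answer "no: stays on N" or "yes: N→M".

Base `gof.ne.pe.go.ma` (5 syllables):
  The word has 5 syllables; the penultimate syllable (second from the end) is syllable 4 (go).
  → primary stress on syllable 4.
Suffixed `gof.ne.pe.go.ma.si:` (6 syllables):
  The word has 6 syllables; the penultimate syllable (second from the end) is syllable 5 (ma).
  → primary stress on syllable 5.

yes: 4→5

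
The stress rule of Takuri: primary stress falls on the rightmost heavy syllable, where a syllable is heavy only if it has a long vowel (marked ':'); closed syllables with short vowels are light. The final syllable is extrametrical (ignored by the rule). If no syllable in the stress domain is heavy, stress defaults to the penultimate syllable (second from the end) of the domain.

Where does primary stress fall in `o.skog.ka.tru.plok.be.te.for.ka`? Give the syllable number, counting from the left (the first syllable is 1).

The final syllable (9, ka) is extrametrical; the stress domain is syllables 1–8.
Weights: 1 o L, 2 skog L, 3 ka L, 4 tru L, 5 plok L, 6 be L, 7 te L, 8 for L.
No heavy syllable in the domain; default to the penultimate syllable (second from the end) of the domain = syllable 7.
Primary stress: syllable 7 → o.skog.ka.tru.plok.be.ˈte.for.ka.

7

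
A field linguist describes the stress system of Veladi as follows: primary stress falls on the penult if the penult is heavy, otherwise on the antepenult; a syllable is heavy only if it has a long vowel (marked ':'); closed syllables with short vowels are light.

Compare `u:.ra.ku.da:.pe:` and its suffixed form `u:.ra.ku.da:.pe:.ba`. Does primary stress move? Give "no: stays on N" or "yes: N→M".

Base `u:.ra.ku.da:.pe:` (5 syllables):
  Weights: 3 ku L, 4 da: H, 5 pe: H.
  The penult (syllable 4, da:) is heavy, so it takes stress.
  → primary stress on syllable 4.
Suffixed `u:.ra.ku.da:.pe:.ba` (6 syllables):
  Weights: 4 da: H, 5 pe: H, 6 ba L.
  The penult (syllable 5, pe:) is heavy, so it takes stress.
  → primary stress on syllable 5.

yes: 4→5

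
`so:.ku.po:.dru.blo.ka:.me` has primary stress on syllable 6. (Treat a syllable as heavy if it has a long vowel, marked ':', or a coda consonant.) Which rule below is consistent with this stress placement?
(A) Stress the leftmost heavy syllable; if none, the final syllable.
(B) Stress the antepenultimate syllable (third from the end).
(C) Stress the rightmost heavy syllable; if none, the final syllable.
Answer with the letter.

Rule A → syllable 1 (observed: 6).
Rule B → syllable 5 (observed: 6).
Rule C → syllable 6 ✓.

C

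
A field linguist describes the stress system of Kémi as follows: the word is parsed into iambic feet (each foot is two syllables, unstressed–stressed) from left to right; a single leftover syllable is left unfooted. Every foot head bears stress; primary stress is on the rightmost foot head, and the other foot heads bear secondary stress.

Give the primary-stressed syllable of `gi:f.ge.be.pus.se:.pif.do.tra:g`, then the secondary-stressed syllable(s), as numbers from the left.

Parse left to right into iambic (σˈσ) feet: (gi:f.ˈge) (be.ˈpus) (se:.ˈpif) (do.ˈtra:g).
Foot heads (stressed positions): 2, 4, 6, 8.
End Rule Rightmost: primary stress on the rightmost head = syllable 8.
Secondary stress on 2, 4, 6: gi:f.ˌge.be.ˌpus.se:.ˌpif.do.ˈtra:g.

primary 8, secondary 2, 4, 6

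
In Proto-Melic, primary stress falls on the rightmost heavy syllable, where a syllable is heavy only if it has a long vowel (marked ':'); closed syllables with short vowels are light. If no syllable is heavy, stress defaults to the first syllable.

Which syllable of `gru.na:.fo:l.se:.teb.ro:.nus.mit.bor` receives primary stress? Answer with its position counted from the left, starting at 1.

6

Weights: 1 gru L, 2 na: H, 3 fo:l H, 4 se: H, 5 teb L, 6 ro: H, 7 nus L, 8 mit L, 9 bor L.
Heavy syllables in the domain: 2, 3, 4, 6. The rightmost is syllable 6 (ro:).
Primary stress: syllable 6 → gru.na:.fo:l.se:.teb.ˈro:.nus.mit.bor.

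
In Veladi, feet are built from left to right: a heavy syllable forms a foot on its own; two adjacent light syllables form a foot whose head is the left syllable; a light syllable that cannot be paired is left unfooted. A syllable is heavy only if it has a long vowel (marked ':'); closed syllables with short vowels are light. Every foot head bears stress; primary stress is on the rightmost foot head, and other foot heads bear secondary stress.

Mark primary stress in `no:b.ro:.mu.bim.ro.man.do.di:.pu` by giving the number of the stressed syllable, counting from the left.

Weights: 1 no:b H, 2 ro: H, 3 mu L, 4 bim L, 5 ro L, 6 man L, 7 do L, 8 di: H, 9 pu L.
Parse left to right (heavy = foot alone; LL = one foot; stranded L unfooted): (ˈno:b) (ˈro:) (ˈmu.bim) (ˈro.man) do (ˈdi:) pu.
Foot heads: 1, 2, 3, 5, 8.
Primary stress on the rightmost head = syllable 8.
Primary stress: syllable 8 → no:b.ro:.mu.bim.ro.man.do.ˈdi:.pu.

8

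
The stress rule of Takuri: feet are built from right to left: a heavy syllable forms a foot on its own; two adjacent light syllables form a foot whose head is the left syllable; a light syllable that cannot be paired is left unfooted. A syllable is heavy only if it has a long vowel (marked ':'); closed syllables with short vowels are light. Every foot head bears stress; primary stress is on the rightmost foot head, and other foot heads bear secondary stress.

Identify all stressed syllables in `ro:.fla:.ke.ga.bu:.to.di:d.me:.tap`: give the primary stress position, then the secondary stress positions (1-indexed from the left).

primary 8, secondary 1, 2, 3, 5, 7

Weights: 1 ro: H, 2 fla: H, 3 ke L, 4 ga L, 5 bu: H, 6 to L, 7 di:d H, 8 me: H, 9 tap L.
Parse right to left (heavy = foot alone; LL = one foot; stranded L unfooted): (ˈro:) (ˈfla:) (ˈke.ga) (ˈbu:) to (ˈdi:d) (ˈme:) tap.
Foot heads: 1, 2, 3, 5, 7, 8.
Primary stress on the rightmost head = syllable 8.
Secondary stress on 1, 2, 3, 5, 7: ˌro:.ˌfla:.ˌke.ga.ˌbu:.to.ˌdi:d.ˈme:.tap.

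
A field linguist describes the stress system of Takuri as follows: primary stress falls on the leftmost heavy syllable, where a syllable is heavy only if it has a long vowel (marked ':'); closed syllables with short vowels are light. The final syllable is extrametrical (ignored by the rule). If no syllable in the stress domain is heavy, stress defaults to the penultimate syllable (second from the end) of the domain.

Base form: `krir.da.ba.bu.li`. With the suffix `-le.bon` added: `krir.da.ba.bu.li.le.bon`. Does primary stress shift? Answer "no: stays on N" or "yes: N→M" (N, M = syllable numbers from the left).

yes: 3→5

Base `krir.da.ba.bu.li` (5 syllables):
  The final syllable (5, li) is extrametrical; the stress domain is syllables 1–4.
  Weights: 1 krir L, 2 da L, 3 ba L, 4 bu L.
  No heavy syllable in the domain; default to the penultimate syllable (second from the end) of the domain = syllable 3.
  → primary stress on syllable 3.
Suffixed `krir.da.ba.bu.li.le.bon` (7 syllables):
  The final syllable (7, bon) is extrametrical; the stress domain is syllables 1–6.
  Weights: 1 krir L, 2 da L, 3 ba L, 4 bu L, 5 li L, 6 le L.
  No heavy syllable in the domain; default to the penultimate syllable (second from the end) of the domain = syllable 5.
  → primary stress on syllable 5.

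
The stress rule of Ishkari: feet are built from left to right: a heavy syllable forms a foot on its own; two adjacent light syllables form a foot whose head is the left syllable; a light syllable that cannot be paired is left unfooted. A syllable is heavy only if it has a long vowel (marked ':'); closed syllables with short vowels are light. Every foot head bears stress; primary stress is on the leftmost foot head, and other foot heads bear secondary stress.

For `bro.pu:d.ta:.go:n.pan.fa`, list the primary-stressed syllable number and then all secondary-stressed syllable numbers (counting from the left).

Weights: 1 bro L, 2 pu:d H, 3 ta: H, 4 go:n H, 5 pan L, 6 fa L.
Parse left to right (heavy = foot alone; LL = one foot; stranded L unfooted): bro (ˈpu:d) (ˈta:) (ˈgo:n) (ˈpan.fa).
Foot heads: 2, 3, 4, 5.
Primary stress on the leftmost head = syllable 2.
Secondary stress on 3, 4, 5: bro.ˈpu:d.ˌta:.ˌgo:n.ˌpan.fa.

primary 2, secondary 3, 4, 5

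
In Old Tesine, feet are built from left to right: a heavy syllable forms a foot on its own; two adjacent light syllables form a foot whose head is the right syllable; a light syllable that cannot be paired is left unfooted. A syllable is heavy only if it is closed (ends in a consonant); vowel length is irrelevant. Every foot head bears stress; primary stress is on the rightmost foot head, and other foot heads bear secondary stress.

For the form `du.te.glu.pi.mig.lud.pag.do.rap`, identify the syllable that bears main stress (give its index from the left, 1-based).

Weights: 1 du L, 2 te L, 3 glu L, 4 pi L, 5 mig H, 6 lud H, 7 pag H, 8 do L, 9 rap H.
Parse left to right (heavy = foot alone; LL = one foot; stranded L unfooted): (du.ˈte) (glu.ˈpi) (ˈmig) (ˈlud) (ˈpag) do (ˈrap).
Foot heads: 2, 4, 5, 6, 7, 9.
Primary stress on the rightmost head = syllable 9.
Primary stress: syllable 9 → du.te.glu.pi.mig.lud.pag.do.ˈrap.

9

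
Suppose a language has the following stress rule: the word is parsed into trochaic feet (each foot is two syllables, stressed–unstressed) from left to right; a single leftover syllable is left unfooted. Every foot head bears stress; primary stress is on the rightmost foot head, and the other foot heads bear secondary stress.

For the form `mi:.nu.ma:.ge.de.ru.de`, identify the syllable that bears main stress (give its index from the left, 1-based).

Parse left to right into trochaic (ˈσσ) feet: (ˈmi:.nu) (ˈma:.ge) (ˈde.ru) de. Syllable 7 is left unfooted.
Foot heads (stressed positions): 1, 3, 5.
End Rule Rightmost: primary stress on the rightmost head = syllable 5.
Primary stress: syllable 5 → mi:.nu.ma:.ge.ˈde.ru.de.

5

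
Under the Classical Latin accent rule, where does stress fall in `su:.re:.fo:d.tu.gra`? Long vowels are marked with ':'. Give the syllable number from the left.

Classical Latin: stress the penult if heavy (long vowel or closed), else the antepenult.
Weights: 3 fo:d H, 4 tu L, 5 gra L.
The penult (syllable 4, tu) is light, so stress falls on the antepenult (syllable 3, fo:d).
Stress on syllable 3: su:.re:.ˈfo:d.tu.gra.

3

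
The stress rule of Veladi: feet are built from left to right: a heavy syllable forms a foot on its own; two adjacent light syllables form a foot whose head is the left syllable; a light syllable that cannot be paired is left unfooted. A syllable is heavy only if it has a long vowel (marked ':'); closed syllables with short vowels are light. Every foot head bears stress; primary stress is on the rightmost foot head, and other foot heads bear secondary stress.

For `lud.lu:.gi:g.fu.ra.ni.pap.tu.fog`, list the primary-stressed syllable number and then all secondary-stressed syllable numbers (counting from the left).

Weights: 1 lud L, 2 lu: H, 3 gi:g H, 4 fu L, 5 ra L, 6 ni L, 7 pap L, 8 tu L, 9 fog L.
Parse left to right (heavy = foot alone; LL = one foot; stranded L unfooted): lud (ˈlu:) (ˈgi:g) (ˈfu.ra) (ˈni.pap) (ˈtu.fog).
Foot heads: 2, 3, 4, 6, 8.
Primary stress on the rightmost head = syllable 8.
Secondary stress on 2, 3, 4, 6: lud.ˌlu:.ˌgi:g.ˌfu.ra.ˌni.pap.ˈtu.fog.

primary 8, secondary 2, 3, 4, 6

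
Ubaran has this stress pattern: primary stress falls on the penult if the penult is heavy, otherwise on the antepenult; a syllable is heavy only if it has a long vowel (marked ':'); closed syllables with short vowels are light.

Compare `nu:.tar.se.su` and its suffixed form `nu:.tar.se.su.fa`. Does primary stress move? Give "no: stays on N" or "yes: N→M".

Base `nu:.tar.se.su` (4 syllables):
  Weights: 2 tar L, 3 se L, 4 su L.
  The penult (syllable 3, se) is light, so stress falls on the antepenult (syllable 2, tar).
  → primary stress on syllable 2.
Suffixed `nu:.tar.se.su.fa` (5 syllables):
  Weights: 3 se L, 4 su L, 5 fa L.
  The penult (syllable 4, su) is light, so stress falls on the antepenult (syllable 3, se).
  → primary stress on syllable 3.

yes: 2→3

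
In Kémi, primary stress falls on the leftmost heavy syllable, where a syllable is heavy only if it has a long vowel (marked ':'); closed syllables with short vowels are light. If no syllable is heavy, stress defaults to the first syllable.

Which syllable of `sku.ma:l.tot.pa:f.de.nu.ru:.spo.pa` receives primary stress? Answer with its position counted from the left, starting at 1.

Weights: 1 sku L, 2 ma:l H, 3 tot L, 4 pa:f H, 5 de L, 6 nu L, 7 ru: H, 8 spo L, 9 pa L.
Heavy syllables in the domain: 2, 4, 7. The leftmost is syllable 2 (ma:l).
Primary stress: syllable 2 → sku.ˈma:l.tot.pa:f.de.nu.ru:.spo.pa.

2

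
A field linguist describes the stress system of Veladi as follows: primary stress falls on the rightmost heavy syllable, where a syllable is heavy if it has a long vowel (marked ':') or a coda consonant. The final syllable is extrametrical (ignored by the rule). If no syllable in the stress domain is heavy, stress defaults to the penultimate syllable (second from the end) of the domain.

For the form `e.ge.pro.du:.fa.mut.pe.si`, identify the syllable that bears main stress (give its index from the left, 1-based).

6

The final syllable (8, si) is extrametrical; the stress domain is syllables 1–7.
Weights: 1 e L, 2 ge L, 3 pro L, 4 du: H, 5 fa L, 6 mut H, 7 pe L.
Heavy syllables in the domain: 4, 6. The rightmost is syllable 6 (mut).
Primary stress: syllable 6 → e.ge.pro.du:.fa.ˈmut.pe.si.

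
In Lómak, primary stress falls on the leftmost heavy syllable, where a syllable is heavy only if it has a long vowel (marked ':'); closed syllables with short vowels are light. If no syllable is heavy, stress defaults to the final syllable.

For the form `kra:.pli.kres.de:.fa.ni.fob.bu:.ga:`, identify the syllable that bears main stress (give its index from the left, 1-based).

Weights: 1 kra: H, 2 pli L, 3 kres L, 4 de: H, 5 fa L, 6 ni L, 7 fob L, 8 bu: H, 9 ga: H.
Heavy syllables in the domain: 1, 4, 8, 9. The leftmost is syllable 1 (kra:).
Primary stress: syllable 1 → ˈkra:.pli.kres.de:.fa.ni.fob.bu:.ga:.

1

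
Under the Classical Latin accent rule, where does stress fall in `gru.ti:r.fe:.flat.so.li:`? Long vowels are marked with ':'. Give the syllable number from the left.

Classical Latin: stress the penult if heavy (long vowel or closed), else the antepenult.
Weights: 4 flat H, 5 so L, 6 li: H.
The penult (syllable 5, so) is light, so stress falls on the antepenult (syllable 4, flat).
Stress on syllable 4: gru.ti:r.fe:.ˈflat.so.li:.

4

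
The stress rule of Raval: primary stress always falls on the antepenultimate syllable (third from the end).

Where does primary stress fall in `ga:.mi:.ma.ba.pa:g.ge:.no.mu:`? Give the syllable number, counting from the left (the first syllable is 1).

6

The word has 8 syllables; the antepenultimate syllable (third from the end) is syllable 6 (ge:).
Primary stress: syllable 6 → ga:.mi:.ma.ba.pa:g.ˈge:.no.mu:.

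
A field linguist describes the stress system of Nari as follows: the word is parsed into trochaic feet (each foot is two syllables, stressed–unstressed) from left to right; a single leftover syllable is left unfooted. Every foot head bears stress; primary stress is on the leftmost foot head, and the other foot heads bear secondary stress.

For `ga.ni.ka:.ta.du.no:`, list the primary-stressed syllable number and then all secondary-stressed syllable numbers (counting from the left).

primary 1, secondary 3, 5

Parse left to right into trochaic (ˈσσ) feet: (ˈga.ni) (ˈka:.ta) (ˈdu.no:).
Foot heads (stressed positions): 1, 3, 5.
End Rule Leftmost: primary stress on the leftmost head = syllable 1.
Secondary stress on 3, 5: ˈga.ni.ˌka:.ta.ˌdu.no:.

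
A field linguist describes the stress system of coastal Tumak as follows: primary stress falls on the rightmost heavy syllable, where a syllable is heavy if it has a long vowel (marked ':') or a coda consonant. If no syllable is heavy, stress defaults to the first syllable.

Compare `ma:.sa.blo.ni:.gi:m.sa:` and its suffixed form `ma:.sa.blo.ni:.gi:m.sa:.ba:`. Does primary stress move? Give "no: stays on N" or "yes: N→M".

yes: 6→7

Base `ma:.sa.blo.ni:.gi:m.sa:` (6 syllables):
  Weights: 1 ma: H, 2 sa L, 3 blo L, 4 ni: H, 5 gi:m H, 6 sa: H.
  Heavy syllables in the domain: 1, 4, 5, 6. The rightmost is syllable 6 (sa:).
  → primary stress on syllable 6.
Suffixed `ma:.sa.blo.ni:.gi:m.sa:.ba:` (7 syllables):
  Weights: 1 ma: H, 2 sa L, 3 blo L, 4 ni: H, 5 gi:m H, 6 sa: H, 7 ba: H.
  Heavy syllables in the domain: 1, 4, 5, 6, 7. The rightmost is syllable 7 (ba:).
  → primary stress on syllable 7.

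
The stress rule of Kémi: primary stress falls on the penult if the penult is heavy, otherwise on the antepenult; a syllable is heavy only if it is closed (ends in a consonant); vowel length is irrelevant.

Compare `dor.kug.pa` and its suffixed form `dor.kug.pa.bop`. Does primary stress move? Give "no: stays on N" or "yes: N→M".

Base `dor.kug.pa` (3 syllables):
  Weights: 1 dor H, 2 kug H, 3 pa L.
  The penult (syllable 2, kug) is heavy, so it takes stress.
  → primary stress on syllable 2.
Suffixed `dor.kug.pa.bop` (4 syllables):
  Weights: 2 kug H, 3 pa L, 4 bop H.
  The penult (syllable 3, pa) is light, so stress falls on the antepenult (syllable 2, kug).
  → primary stress on syllable 2.

no: stays on 2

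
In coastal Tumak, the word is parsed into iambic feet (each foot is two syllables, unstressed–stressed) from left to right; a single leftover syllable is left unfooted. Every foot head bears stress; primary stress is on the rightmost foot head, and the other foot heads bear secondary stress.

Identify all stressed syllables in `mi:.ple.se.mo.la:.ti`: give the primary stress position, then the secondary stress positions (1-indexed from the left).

primary 6, secondary 2, 4

Parse left to right into iambic (σˈσ) feet: (mi:.ˈple) (se.ˈmo) (la:.ˈti).
Foot heads (stressed positions): 2, 4, 6.
End Rule Rightmost: primary stress on the rightmost head = syllable 6.
Secondary stress on 2, 4: mi:.ˌple.se.ˌmo.la:.ˈti.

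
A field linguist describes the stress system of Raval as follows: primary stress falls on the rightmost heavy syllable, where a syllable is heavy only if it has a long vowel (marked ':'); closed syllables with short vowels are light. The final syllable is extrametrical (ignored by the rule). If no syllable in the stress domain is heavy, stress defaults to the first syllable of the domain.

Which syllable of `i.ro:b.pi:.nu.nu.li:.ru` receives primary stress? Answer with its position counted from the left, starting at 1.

6

The final syllable (7, ru) is extrametrical; the stress domain is syllables 1–6.
Weights: 1 i L, 2 ro:b H, 3 pi: H, 4 nu L, 5 nu L, 6 li: H.
Heavy syllables in the domain: 2, 3, 6. The rightmost is syllable 6 (li:).
Primary stress: syllable 6 → i.ro:b.pi:.nu.nu.ˈli:.ru.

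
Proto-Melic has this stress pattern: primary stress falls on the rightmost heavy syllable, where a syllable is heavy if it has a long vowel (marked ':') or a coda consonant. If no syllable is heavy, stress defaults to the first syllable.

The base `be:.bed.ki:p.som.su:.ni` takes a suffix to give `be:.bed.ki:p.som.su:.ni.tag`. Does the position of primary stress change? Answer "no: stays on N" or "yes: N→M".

yes: 5→7

Base `be:.bed.ki:p.som.su:.ni` (6 syllables):
  Weights: 1 be: H, 2 bed H, 3 ki:p H, 4 som H, 5 su: H, 6 ni L.
  Heavy syllables in the domain: 1, 2, 3, 4, 5. The rightmost is syllable 5 (su:).
  → primary stress on syllable 5.
Suffixed `be:.bed.ki:p.som.su:.ni.tag` (7 syllables):
  Weights: 1 be: H, 2 bed H, 3 ki:p H, 4 som H, 5 su: H, 6 ni L, 7 tag H.
  Heavy syllables in the domain: 1, 2, 3, 4, 5, 7. The rightmost is syllable 7 (tag).
  → primary stress on syllable 7.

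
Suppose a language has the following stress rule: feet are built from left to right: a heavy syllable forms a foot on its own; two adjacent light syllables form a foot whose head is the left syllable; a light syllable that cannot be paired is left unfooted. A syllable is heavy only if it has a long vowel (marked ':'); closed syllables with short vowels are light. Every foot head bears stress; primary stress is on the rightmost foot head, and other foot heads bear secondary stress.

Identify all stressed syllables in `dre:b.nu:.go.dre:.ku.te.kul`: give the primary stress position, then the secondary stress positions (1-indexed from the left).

primary 5, secondary 1, 2, 4

Weights: 1 dre:b H, 2 nu: H, 3 go L, 4 dre: H, 5 ku L, 6 te L, 7 kul L.
Parse left to right (heavy = foot alone; LL = one foot; stranded L unfooted): (ˈdre:b) (ˈnu:) go (ˈdre:) (ˈku.te) kul.
Foot heads: 1, 2, 4, 5.
Primary stress on the rightmost head = syllable 5.
Secondary stress on 1, 2, 4: ˌdre:b.ˌnu:.go.ˌdre:.ˈku.te.kul.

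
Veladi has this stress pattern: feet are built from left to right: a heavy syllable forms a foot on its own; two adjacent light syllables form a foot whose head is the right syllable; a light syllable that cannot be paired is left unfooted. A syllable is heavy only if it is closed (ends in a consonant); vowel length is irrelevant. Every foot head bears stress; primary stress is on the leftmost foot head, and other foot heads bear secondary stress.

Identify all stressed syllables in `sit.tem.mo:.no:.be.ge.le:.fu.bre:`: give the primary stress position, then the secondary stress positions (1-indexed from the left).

Weights: 1 sit H, 2 tem H, 3 mo: L, 4 no: L, 5 be L, 6 ge L, 7 le: L, 8 fu L, 9 bre: L.
Parse left to right (heavy = foot alone; LL = one foot; stranded L unfooted): (ˈsit) (ˈtem) (mo:.ˈno:) (be.ˈge) (le:.ˈfu) bre:.
Foot heads: 1, 2, 4, 6, 8.
Primary stress on the leftmost head = syllable 1.
Secondary stress on 2, 4, 6, 8: ˈsit.ˌtem.mo:.ˌno:.be.ˌge.le:.ˌfu.bre:.

primary 1, secondary 2, 4, 6, 8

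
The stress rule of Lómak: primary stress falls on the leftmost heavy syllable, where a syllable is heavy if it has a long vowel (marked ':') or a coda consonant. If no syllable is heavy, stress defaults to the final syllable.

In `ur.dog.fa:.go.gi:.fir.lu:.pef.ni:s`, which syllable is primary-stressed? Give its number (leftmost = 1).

1

Weights: 1 ur H, 2 dog H, 3 fa: H, 4 go L, 5 gi: H, 6 fir H, 7 lu: H, 8 pef H, 9 ni:s H.
Heavy syllables in the domain: 1, 2, 3, 5, 6, 7, 8, 9. The leftmost is syllable 1 (ur).
Primary stress: syllable 1 → ˈur.dog.fa:.go.gi:.fir.lu:.pef.ni:s.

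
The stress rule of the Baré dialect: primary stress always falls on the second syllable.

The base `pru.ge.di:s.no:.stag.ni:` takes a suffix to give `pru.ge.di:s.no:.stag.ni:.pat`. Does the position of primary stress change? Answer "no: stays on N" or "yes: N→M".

no: stays on 2

Base `pru.ge.di:s.no:.stag.ni:` (6 syllables):
  The word has 6 syllables; the second syllable is syllable 2 (ge).
  → primary stress on syllable 2.
Suffixed `pru.ge.di:s.no:.stag.ni:.pat` (7 syllables):
  The word has 7 syllables; the second syllable is syllable 2 (ge).
  → primary stress on syllable 2.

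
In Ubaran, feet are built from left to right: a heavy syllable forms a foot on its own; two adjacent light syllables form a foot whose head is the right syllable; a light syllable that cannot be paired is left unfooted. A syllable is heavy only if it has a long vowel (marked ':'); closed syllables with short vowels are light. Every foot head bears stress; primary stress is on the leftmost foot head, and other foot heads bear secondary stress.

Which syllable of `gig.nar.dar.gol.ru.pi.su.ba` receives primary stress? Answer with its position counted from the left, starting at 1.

2

Weights: 1 gig L, 2 nar L, 3 dar L, 4 gol L, 5 ru L, 6 pi L, 7 su L, 8 ba L.
Parse left to right (heavy = foot alone; LL = one foot; stranded L unfooted): (gig.ˈnar) (dar.ˈgol) (ru.ˈpi) (su.ˈba).
Foot heads: 2, 4, 6, 8.
Primary stress on the leftmost head = syllable 2.
Primary stress: syllable 2 → gig.ˈnar.dar.gol.ru.pi.su.ba.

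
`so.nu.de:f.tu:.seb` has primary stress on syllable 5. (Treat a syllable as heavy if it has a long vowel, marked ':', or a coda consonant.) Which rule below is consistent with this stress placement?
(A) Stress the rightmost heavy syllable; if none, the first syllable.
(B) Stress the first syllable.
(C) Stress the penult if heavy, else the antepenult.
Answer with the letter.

Rule A → syllable 5 ✓.
Rule B → syllable 1 (observed: 5).
Rule C → syllable 4 (observed: 5).

A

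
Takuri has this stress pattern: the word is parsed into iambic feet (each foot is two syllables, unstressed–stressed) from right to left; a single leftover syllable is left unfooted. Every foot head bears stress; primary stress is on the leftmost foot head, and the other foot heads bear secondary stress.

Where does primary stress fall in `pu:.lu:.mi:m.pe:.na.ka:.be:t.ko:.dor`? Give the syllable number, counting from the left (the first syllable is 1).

3

Parse right to left into iambic (σˈσ) feet: pu: (lu:.ˈmi:m) (pe:.ˈna) (ka:.ˈbe:t) (ko:.ˈdor). Syllable 1 is left unfooted.
Foot heads (stressed positions): 3, 5, 7, 9.
End Rule Leftmost: primary stress on the leftmost head = syllable 3.
Primary stress: syllable 3 → pu:.lu:.ˈmi:m.pe:.na.ka:.be:t.ko:.dor.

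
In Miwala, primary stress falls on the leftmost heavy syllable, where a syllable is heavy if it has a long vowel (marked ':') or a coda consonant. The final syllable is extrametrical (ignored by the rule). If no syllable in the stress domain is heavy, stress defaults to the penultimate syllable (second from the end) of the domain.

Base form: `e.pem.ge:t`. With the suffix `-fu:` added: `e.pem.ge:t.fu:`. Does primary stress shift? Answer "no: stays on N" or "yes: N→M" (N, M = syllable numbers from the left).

Base `e.pem.ge:t` (3 syllables):
  The final syllable (3, ge:t) is extrametrical; the stress domain is syllables 1–2.
  Weights: 1 e L, 2 pem H.
  Heavy syllables in the domain: 2. The leftmost is syllable 2 (pem).
  → primary stress on syllable 2.
Suffixed `e.pem.ge:t.fu:` (4 syllables):
  The final syllable (4, fu:) is extrametrical; the stress domain is syllables 1–3.
  Weights: 1 e L, 2 pem H, 3 ge:t H.
  Heavy syllables in the domain: 2, 3. The leftmost is syllable 2 (pem).
  → primary stress on syllable 2.

no: stays on 2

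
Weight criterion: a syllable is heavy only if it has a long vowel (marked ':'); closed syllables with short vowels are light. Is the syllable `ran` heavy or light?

light

`ran`: short vowel, closed (coda /n/). Short vowel → light.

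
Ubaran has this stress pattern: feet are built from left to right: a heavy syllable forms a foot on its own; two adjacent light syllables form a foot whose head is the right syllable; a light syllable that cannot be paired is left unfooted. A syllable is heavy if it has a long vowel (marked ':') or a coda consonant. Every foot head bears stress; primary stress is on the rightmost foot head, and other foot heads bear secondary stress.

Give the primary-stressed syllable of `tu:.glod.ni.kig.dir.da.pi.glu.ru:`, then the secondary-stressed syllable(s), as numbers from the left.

Weights: 1 tu: H, 2 glod H, 3 ni L, 4 kig H, 5 dir H, 6 da L, 7 pi L, 8 glu L, 9 ru: H.
Parse left to right (heavy = foot alone; LL = one foot; stranded L unfooted): (ˈtu:) (ˈglod) ni (ˈkig) (ˈdir) (da.ˈpi) glu (ˈru:).
Foot heads: 1, 2, 4, 5, 7, 9.
Primary stress on the rightmost head = syllable 9.
Secondary stress on 1, 2, 4, 5, 7: ˌtu:.ˌglod.ni.ˌkig.ˌdir.da.ˌpi.glu.ˈru:.

primary 9, secondary 1, 2, 4, 5, 7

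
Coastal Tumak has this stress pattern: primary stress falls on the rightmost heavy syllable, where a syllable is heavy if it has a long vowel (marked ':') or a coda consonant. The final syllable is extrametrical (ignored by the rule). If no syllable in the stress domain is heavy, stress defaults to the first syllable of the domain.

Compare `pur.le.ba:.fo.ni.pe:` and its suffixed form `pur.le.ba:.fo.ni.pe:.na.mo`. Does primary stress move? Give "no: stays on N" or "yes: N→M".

Base `pur.le.ba:.fo.ni.pe:` (6 syllables):
  The final syllable (6, pe:) is extrametrical; the stress domain is syllables 1–5.
  Weights: 1 pur H, 2 le L, 3 ba: H, 4 fo L, 5 ni L.
  Heavy syllables in the domain: 1, 3. The rightmost is syllable 3 (ba:).
  → primary stress on syllable 3.
Suffixed `pur.le.ba:.fo.ni.pe:.na.mo` (8 syllables):
  The final syllable (8, mo) is extrametrical; the stress domain is syllables 1–7.
  Weights: 1 pur H, 2 le L, 3 ba: H, 4 fo L, 5 ni L, 6 pe: H, 7 na L.
  Heavy syllables in the domain: 1, 3, 6. The rightmost is syllable 6 (pe:).
  → primary stress on syllable 6.

yes: 3→6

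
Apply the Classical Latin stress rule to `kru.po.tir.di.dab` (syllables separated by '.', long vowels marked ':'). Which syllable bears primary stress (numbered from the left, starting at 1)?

Classical Latin: stress the penult if heavy (long vowel or closed), else the antepenult.
Weights: 3 tir H, 4 di L, 5 dab H.
The penult (syllable 4, di) is light, so stress falls on the antepenult (syllable 3, tir).
Stress on syllable 3: kru.po.ˈtir.di.dab.

3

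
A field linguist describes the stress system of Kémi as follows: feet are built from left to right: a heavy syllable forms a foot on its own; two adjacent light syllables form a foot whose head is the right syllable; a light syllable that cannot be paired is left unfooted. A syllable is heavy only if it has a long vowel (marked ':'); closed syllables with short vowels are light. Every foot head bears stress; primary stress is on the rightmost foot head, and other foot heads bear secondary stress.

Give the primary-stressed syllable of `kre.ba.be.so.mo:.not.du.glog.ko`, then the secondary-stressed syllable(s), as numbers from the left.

primary 9, secondary 2, 4, 5, 7

Weights: 1 kre L, 2 ba L, 3 be L, 4 so L, 5 mo: H, 6 not L, 7 du L, 8 glog L, 9 ko L.
Parse left to right (heavy = foot alone; LL = one foot; stranded L unfooted): (kre.ˈba) (be.ˈso) (ˈmo:) (not.ˈdu) (glog.ˈko).
Foot heads: 2, 4, 5, 7, 9.
Primary stress on the rightmost head = syllable 9.
Secondary stress on 2, 4, 5, 7: kre.ˌba.be.ˌso.ˌmo:.not.ˌdu.glog.ˈko.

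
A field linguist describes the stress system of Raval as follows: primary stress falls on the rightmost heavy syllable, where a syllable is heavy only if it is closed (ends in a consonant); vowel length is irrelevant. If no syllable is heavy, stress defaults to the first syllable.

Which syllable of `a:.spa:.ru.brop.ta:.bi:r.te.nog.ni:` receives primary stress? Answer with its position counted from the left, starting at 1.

8

Weights: 1 a: L, 2 spa: L, 3 ru L, 4 brop H, 5 ta: L, 6 bi:r H, 7 te L, 8 nog H, 9 ni: L.
Heavy syllables in the domain: 4, 6, 8. The rightmost is syllable 8 (nog).
Primary stress: syllable 8 → a:.spa:.ru.brop.ta:.bi:r.te.ˈnog.ni:.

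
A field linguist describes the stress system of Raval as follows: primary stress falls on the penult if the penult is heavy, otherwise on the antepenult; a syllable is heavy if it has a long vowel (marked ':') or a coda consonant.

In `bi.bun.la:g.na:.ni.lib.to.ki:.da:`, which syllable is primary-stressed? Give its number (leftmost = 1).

Weights: 7 to L, 8 ki: H, 9 da: H.
The penult (syllable 8, ki:) is heavy, so it takes stress.
Primary stress: syllable 8 → bi.bun.la:g.na:.ni.lib.to.ˈki:.da:.

8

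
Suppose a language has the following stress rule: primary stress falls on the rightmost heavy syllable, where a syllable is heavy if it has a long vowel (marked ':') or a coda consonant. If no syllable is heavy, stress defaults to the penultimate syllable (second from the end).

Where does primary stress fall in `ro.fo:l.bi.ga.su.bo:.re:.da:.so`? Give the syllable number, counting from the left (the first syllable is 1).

8

Weights: 1 ro L, 2 fo:l H, 3 bi L, 4 ga L, 5 su L, 6 bo: H, 7 re: H, 8 da: H, 9 so L.
Heavy syllables in the domain: 2, 6, 7, 8. The rightmost is syllable 8 (da:).
Primary stress: syllable 8 → ro.fo:l.bi.ga.su.bo:.re:.ˈda:.so.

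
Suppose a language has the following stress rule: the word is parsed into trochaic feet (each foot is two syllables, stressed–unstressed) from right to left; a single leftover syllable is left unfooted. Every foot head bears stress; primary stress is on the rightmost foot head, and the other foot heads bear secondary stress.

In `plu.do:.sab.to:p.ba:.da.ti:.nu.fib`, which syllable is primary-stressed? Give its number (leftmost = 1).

Parse right to left into trochaic (ˈσσ) feet: plu (ˈdo:.sab) (ˈto:p.ba:) (ˈda.ti:) (ˈnu.fib). Syllable 1 is left unfooted.
Foot heads (stressed positions): 2, 4, 6, 8.
End Rule Rightmost: primary stress on the rightmost head = syllable 8.
Primary stress: syllable 8 → plu.do:.sab.to:p.ba:.da.ti:.ˈnu.fib.

8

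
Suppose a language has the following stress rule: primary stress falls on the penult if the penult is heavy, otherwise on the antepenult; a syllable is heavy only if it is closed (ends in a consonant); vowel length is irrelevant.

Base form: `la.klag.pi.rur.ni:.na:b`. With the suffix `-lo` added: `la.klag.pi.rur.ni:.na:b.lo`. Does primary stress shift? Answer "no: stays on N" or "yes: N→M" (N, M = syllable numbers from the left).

Base `la.klag.pi.rur.ni:.na:b` (6 syllables):
  Weights: 4 rur H, 5 ni: L, 6 na:b H.
  The penult (syllable 5, ni:) is light, so stress falls on the antepenult (syllable 4, rur).
  → primary stress on syllable 4.
Suffixed `la.klag.pi.rur.ni:.na:b.lo` (7 syllables):
  Weights: 5 ni: L, 6 na:b H, 7 lo L.
  The penult (syllable 6, na:b) is heavy, so it takes stress.
  → primary stress on syllable 6.

yes: 4→6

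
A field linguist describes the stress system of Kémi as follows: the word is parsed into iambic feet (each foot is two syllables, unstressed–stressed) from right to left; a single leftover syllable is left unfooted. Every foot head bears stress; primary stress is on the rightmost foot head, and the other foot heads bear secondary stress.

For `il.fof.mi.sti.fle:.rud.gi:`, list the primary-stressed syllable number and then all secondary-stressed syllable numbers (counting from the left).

primary 7, secondary 3, 5

Parse right to left into iambic (σˈσ) feet: il (fof.ˈmi) (sti.ˈfle:) (rud.ˈgi:). Syllable 1 is left unfooted.
Foot heads (stressed positions): 3, 5, 7.
End Rule Rightmost: primary stress on the rightmost head = syllable 7.
Secondary stress on 3, 5: il.fof.ˌmi.sti.ˌfle:.rud.ˈgi:.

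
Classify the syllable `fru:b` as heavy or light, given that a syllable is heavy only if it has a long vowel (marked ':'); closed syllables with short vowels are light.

heavy

`fru:b`: long vowel, closed (coda /b/). Long vowel → heavy.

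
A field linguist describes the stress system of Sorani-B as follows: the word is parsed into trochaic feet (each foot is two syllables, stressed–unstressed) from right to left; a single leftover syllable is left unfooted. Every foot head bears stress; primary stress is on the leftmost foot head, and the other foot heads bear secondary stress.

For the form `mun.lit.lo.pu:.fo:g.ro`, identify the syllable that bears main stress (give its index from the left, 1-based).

Parse right to left into trochaic (ˈσσ) feet: (ˈmun.lit) (ˈlo.pu:) (ˈfo:g.ro).
Foot heads (stressed positions): 1, 3, 5.
End Rule Leftmost: primary stress on the leftmost head = syllable 1.
Primary stress: syllable 1 → ˈmun.lit.lo.pu:.fo:g.ro.

1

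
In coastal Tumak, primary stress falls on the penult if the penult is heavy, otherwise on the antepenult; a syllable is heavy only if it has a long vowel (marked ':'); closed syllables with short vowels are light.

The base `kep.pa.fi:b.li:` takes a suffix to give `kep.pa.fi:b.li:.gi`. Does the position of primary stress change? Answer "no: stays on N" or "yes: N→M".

Base `kep.pa.fi:b.li:` (4 syllables):
  Weights: 2 pa L, 3 fi:b H, 4 li: H.
  The penult (syllable 3, fi:b) is heavy, so it takes stress.
  → primary stress on syllable 3.
Suffixed `kep.pa.fi:b.li:.gi` (5 syllables):
  Weights: 3 fi:b H, 4 li: H, 5 gi L.
  The penult (syllable 4, li:) is heavy, so it takes stress.
  → primary stress on syllable 4.

yes: 3→4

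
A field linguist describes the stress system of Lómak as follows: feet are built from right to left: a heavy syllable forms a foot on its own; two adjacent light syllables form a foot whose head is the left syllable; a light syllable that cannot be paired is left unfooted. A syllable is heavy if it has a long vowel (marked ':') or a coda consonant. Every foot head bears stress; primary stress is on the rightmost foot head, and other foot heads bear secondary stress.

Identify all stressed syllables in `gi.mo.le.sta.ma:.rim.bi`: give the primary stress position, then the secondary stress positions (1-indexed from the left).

primary 6, secondary 1, 3, 5

Weights: 1 gi L, 2 mo L, 3 le L, 4 sta L, 5 ma: H, 6 rim H, 7 bi L.
Parse right to left (heavy = foot alone; LL = one foot; stranded L unfooted): (ˈgi.mo) (ˈle.sta) (ˈma:) (ˈrim) bi.
Foot heads: 1, 3, 5, 6.
Primary stress on the rightmost head = syllable 6.
Secondary stress on 1, 3, 5: ˌgi.mo.ˌle.sta.ˌma:.ˈrim.bi.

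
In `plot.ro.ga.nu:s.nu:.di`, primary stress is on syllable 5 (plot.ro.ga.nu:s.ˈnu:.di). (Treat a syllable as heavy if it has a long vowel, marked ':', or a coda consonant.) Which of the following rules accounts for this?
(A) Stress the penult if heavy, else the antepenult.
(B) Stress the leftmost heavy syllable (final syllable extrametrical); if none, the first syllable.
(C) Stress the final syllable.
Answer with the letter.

A

Rule A → syllable 5 ✓.
Rule B → syllable 1 (observed: 5).
Rule C → syllable 6 (observed: 5).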